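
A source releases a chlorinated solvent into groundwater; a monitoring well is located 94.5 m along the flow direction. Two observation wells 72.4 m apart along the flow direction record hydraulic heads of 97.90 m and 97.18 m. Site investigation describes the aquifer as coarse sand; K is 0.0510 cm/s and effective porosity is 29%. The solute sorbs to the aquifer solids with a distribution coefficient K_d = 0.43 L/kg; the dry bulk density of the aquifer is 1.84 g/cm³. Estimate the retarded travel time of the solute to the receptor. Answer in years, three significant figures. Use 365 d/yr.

0.639 years

Hydraulic gradient i = (97.90 − 97.18) / 72.4 = 0.72 / 72.4 = 0.009945
K = 0.0510 cm/s × 864 = 44.06 m/d
q = Ki = 44.06 × 0.009945 = 0.4382 m/d
v_s = q/n_e = 0.4382/0.29 = 1.511 m/d
Retardation R = 1 + ρ_b·K_d/n = 1 + 1.84×0.43/0.29 = 3.728
Contaminant velocity v_c = v/R = 1.511/3.728 = 0.4053 m/d
t = L/v_c = 94.5/0.4053 = 233.2 d
   = 233.2/365 = 0.639 yr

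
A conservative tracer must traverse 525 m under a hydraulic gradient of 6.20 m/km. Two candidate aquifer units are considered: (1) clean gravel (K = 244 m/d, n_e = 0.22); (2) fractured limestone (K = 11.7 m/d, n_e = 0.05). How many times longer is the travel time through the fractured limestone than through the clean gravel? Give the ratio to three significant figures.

4.74

Unit 1 (clean gravel): v = 244×0.0062/0.22 = 6.876 m/d, t = 525/6.876 = 76.35 d
Unit 2 (fractured limestone): v = 11.7×0.0062/0.05 = 1.451 m/d, t = 525/1.451 = 361.9 d
t(fractured limestone) / t(clean gravel) = 361.9/76.35 = 4.74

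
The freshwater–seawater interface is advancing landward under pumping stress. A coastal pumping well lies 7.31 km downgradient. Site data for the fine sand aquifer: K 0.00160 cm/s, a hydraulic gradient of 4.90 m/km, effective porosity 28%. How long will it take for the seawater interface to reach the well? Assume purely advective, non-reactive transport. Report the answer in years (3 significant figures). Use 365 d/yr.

828 years

K = 0.00160 cm/s × 864 = 1.382 m/d
Specific discharge q = 1.382 × 0.0049 = 0.006774 m/d
v = Ki/n = 1.382·0.0049/0.28 = 0.02419 m/d
L = 7.31 km = 7310 m
t = L / v = 7310 / 0.02419 = 302200 d
   = 302200 / 365 = 828 yr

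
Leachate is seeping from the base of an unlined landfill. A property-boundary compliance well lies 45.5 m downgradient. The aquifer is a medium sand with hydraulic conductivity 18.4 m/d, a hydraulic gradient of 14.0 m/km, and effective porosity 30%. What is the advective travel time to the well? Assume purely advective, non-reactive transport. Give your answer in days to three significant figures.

53.0 days

Darcy flux q = K·i = 18.4 × 0.014 = 0.2576 m/d
Seepage velocity v = q / n = 0.2576 / 0.30 = 0.8587 m/d
t = L / v = 45.5 / 0.8587 = 52.99 d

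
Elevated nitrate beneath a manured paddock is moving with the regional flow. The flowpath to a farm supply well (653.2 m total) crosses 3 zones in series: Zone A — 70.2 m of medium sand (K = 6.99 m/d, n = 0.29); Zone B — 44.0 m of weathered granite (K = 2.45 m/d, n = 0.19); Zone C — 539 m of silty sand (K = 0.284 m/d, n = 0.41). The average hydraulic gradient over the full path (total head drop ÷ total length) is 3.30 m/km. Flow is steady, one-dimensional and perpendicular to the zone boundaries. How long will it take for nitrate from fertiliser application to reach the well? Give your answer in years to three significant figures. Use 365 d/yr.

611 years

Steady 1-D flow in series ⇒ the Darcy flux q is identical in every zone and the zone head losses add (resistances L/K in series).
Σ(L/K) = 70.2/6.99 + 44.0/2.45 + 539/0.284 = 10.04 + 17.96 + 1898 = 1926 d
K_eq = L_total / Σ(L/K) = 653.2 / 1926 = 0.3392 m/d
q = K_eq · i = 0.3392 × 0.0033 = 0.001119 m/d (same in every zone)
Zone A: v = q/n = 0.001119/0.29 = 0.003859 m/d → t_A = 70.2/0.003859 = 18190 d
Zone B: v = q/n = 0.001119/0.19 = 0.005891 m/d → t_B = 44.0/0.005891 = 7469 d
Zone C: v = q/n = 0.001119/0.41 = 0.002730 m/d → t_C = 539/0.002730 = 197400 d
Total t = 18190 + 7469 + 197400 = 223100 d
   = 223100 / 365 = 611 yr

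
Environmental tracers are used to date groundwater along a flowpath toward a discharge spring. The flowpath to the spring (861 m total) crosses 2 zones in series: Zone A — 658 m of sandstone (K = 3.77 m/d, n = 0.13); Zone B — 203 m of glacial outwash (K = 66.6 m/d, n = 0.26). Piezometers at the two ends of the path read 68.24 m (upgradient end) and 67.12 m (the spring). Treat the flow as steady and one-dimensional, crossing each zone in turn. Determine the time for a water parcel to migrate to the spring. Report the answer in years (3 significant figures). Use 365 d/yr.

Total head drop ΔH = 68.24 − 67.12 = 1.12 m
Continuity: the same q passes through each zone, so ΔH = q·Σ(L_j/K_j) — the zones act as resistances in series.
Σ(L/K) = 658/3.77 + 203/66.6 = 174.5 + 3.048 = 177.6 d
q = ΔH / Σ(L/K) = 1.12 / 177.6 = 0.006307 m/d (same in every zone)
Zone A: v = q/n = 0.006307/0.13 = 0.04851 m/d → t_A = 658/0.04851 = 13560 d
Zone B: v = q/n = 0.006307/0.26 = 0.02426 m/d → t_B = 203/0.02426 = 8369 d
Total t = 13560 + 8369 = 21930 d
   = 21930 / 365 = 60.1 yr

60.1 years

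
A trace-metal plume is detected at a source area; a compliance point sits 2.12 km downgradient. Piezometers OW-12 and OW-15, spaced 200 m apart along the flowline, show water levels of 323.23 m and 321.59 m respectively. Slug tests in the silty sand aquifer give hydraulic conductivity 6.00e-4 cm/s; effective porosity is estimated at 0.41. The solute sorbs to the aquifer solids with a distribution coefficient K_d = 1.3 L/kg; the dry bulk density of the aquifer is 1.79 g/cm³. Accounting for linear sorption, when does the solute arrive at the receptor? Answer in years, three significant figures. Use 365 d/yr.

3740 years

Hydraulic gradient i = (323.23 − 321.59) / 200 = 1.64 / 200 = 0.008200
K = 6.00e-4 cm/s × 864 = 0.5184 m/d
Darcy flux q = K·i = 0.5184 × 0.008200 = 0.004251 m/d
v_s = q/n_e = 0.004251/0.41 = 0.01037 m/d
Retardation R = 1 + ρ_b·K_d/n = 1 + 1.79×1.3/0.41 = 6.676
Contaminant velocity v_c = v/R = 0.01037/6.676 = 0.001553 m/d
L = 2.12 km = 2120 m
t = L/v_c = 2120/0.001553 = 1.365e6 d
   = 1.365e6/365 = 3740 yr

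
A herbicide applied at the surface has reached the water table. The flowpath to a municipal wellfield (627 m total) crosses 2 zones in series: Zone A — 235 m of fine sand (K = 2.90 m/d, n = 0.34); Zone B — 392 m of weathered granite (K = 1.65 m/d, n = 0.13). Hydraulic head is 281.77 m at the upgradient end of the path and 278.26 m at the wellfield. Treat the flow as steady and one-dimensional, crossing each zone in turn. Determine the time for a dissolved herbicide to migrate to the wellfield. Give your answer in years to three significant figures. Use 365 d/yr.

32.5 years

Total head drop ΔH = 281.77 − 278.26 = 3.51 m
Steady 1-D flow in series ⇒ the Darcy flux q is identical in every zone and the zone head losses add (resistances L/K in series).
Σ(L/K) = 235/2.90 + 392/1.65 = 81.03 + 237.6 = 318.6 d
q = ΔH / Σ(L/K) = 3.51 / 318.6 = 0.01102 m/d (same in every zone)
Zone A: v = q/n = 0.01102/0.34 = 0.03240 m/d → t_A = 235/0.03240 = 7253 d
Zone B: v = q/n = 0.01102/0.13 = 0.08474 m/d → t_B = 392/0.08474 = 4626 d
Total t = 7253 + 4626 = 11880 d
   = 11880 / 365 = 32.5 yr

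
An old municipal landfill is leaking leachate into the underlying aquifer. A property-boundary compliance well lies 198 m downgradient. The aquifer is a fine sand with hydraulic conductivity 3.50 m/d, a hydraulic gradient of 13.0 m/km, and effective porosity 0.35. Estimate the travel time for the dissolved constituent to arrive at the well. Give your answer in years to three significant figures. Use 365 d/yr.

4.17 years

Darcy flux q = K·i = 3.50 × 0.013 = 0.04550 m/d
Average linear velocity = 0.04550 / 0.35 = 0.1300 m/d
t = L / v = 198 / 0.1300 = 1523 d
   = 1523 / 365 = 4.17 yr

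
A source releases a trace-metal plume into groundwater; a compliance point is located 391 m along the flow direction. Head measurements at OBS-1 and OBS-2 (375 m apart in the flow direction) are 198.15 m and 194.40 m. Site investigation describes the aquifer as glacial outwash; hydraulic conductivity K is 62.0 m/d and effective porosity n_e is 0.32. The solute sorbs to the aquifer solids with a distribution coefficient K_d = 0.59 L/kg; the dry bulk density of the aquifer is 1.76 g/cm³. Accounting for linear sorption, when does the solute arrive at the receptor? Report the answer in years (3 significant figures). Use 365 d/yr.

2.35 years

Hydraulic gradient i = (198.15 − 194.40) / 375 = 3.75 / 375 = 0.01000
Darcy flux q = K·i = 62.0 × 0.01000 = 0.6200 m/d
v_s = q/n_e = 0.6200/0.32 = 1.938 m/d
Retardation R = 1 + ρ_b·K_d/n = 1 + 1.76×0.59/0.32 = 4.245
Contaminant velocity v_c = v/R = 1.938/4.245 = 0.4564 m/d
t = L/v_c = 391/0.4564 = 856.7 d
   = 856.7/365 = 2.35 yr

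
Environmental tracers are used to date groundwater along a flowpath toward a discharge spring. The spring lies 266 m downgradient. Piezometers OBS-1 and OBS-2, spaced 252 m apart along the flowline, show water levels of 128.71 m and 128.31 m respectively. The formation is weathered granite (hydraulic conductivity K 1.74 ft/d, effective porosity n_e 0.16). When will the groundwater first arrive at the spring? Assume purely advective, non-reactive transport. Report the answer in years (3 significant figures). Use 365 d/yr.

139 years

Hydraulic gradient i = (128.71 − 128.31) / 252 = 0.40 / 252 = 0.001587
K = 1.74 ft/d × 0.3048 = 0.5304 m/d
Darcy flux q = K·i = 0.5304 × 0.001587 = 8.418e-4 m/d
v_s = q/n_e = 8.418e-4/0.16 = 0.005261 m/d
t = L / v = 266 / 0.005261 = 50560 d
   = 50560 / 365 = 139 yr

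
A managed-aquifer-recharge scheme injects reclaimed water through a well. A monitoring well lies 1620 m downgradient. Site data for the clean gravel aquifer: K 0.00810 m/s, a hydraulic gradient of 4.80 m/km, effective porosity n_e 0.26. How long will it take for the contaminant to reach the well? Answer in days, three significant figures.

125 days

K = 0.00810 m/s × 86400 s/d = 699.8 m/d
q = Ki = 699.8 × 0.0048 = 3.359 m/d
v = Ki/n = 699.8·0.0048/0.26 = 12.92 m/d
t = L / v = 1620 / 12.92 = 125.4 d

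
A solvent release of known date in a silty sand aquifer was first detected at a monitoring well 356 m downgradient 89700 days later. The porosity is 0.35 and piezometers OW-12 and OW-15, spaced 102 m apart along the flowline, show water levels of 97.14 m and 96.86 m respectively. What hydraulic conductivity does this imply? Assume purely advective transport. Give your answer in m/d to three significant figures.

Hydraulic gradient i = (97.14 − 96.86) / 102 = 0.28 / 102 = 0.002745
v = L / t = 356 / 89700 = 0.003969 m/d
K = v · n / i = 0.003969 × 0.35 / 0.002745 = 0.506 m/d

0.506 m/d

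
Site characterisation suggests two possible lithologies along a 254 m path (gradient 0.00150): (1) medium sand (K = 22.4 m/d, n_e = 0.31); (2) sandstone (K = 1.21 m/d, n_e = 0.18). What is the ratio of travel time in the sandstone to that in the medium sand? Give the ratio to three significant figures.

Unit 1 (medium sand): v = 22.4×0.0015/0.31 = 0.1084 m/d, t = 254/0.1084 = 2343 d
Unit 2 (sandstone): v = 1.21×0.0015/0.18 = 0.01008 m/d, t = 254/0.01008 = 25190 d
t(sandstone) / t(medium sand) = 25190/2343 = 10.7

10.7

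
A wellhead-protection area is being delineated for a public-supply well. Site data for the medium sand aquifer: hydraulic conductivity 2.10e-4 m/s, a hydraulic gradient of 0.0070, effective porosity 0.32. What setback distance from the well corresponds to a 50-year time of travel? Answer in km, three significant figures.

7.24 km

K = 2.10e-4 m/s × 86400 s/d = 18.14 m/d
Darcy flux q = K·i = 18.14 × 0.0070 = 0.1270 m/d
Average linear velocity = 0.1270 / 0.32 = 0.3969 m/d
T = 50 yr × 365 = 18250 d
L = v × T = 0.3969 × 18250 = 7243 m
   = 7.24 km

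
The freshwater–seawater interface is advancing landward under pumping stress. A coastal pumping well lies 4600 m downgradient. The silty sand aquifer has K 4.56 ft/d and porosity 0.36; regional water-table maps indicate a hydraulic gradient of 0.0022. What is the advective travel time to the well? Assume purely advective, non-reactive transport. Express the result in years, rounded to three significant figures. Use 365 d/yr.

K = 4.56 ft/d × 0.3048 = 1.390 m/d
Darcy flux q = K·i = 1.390 × 0.0022 = 0.003058 m/d
v_s = q/n_e = 0.003058/0.36 = 0.008494 m/d
t = L / v = 4600 / 0.008494 = 541600 d
   = 541600 / 365 = 1480 yr

1480 years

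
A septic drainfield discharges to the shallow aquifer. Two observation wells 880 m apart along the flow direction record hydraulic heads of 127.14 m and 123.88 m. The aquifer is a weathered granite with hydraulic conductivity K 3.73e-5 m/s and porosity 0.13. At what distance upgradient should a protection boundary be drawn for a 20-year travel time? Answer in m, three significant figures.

Hydraulic gradient i = (127.14 − 123.88) / 880 = 3.26 / 880 = 0.003705
K = 3.73e-5 m/s × 86400 s/d = 3.223 m/d
q = Ki = 3.223 × 0.003705 = 0.01194 m/d
v_s = q/n_e = 0.01194/0.13 = 0.09184 m/d
T = 20 yr × 365 = 7300 d
L = v × T = 0.09184 × 7300 = 670.4 m

670 m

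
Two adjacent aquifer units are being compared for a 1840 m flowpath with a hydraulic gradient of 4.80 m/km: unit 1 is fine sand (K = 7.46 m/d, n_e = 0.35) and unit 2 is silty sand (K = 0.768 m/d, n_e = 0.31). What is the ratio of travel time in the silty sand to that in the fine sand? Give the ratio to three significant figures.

Unit 1 (fine sand): v = 7.46×0.0048/0.35 = 0.1023 m/d, t = 1840/0.1023 = 17980 d
Unit 2 (silty sand): v = 0.768×0.0048/0.31 = 0.01189 m/d, t = 1840/0.01189 = 154700 d
t(silty sand) / t(fine sand) = 154700/17980 = 8.60

8.60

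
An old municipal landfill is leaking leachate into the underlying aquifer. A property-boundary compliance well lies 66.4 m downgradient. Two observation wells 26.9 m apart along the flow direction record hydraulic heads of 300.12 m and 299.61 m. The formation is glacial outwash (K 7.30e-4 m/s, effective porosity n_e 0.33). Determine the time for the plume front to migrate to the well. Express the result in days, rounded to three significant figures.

Hydraulic gradient i = (300.12 − 299.61) / 26.9 = 0.51 / 26.9 = 0.01896
K = 7.30e-4 m/s × 86400 s/d = 63.07 m/d
Darcy flux q = K·i = 63.07 × 0.01896 = 1.196 m/d
Average linear velocity = 1.196 / 0.33 = 3.624 m/d
t = L / v = 66.4 / 3.624 = 18.32 d

18.3 days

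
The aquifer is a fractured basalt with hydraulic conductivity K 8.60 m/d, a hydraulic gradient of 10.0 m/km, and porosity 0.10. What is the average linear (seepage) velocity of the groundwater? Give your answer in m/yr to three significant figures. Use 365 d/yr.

314 m/yr

Specific discharge q = 8.60 × 0.010 = 0.08600 m/d
Seepage velocity v = q / n = 0.08600 / 0.10 = 0.8600 m/d
   = 0.8600 × 365 = 314 m/yr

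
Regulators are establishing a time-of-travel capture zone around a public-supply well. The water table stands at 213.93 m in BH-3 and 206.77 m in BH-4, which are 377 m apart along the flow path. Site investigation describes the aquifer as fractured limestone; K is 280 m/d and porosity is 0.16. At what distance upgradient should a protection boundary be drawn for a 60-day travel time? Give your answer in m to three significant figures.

Hydraulic gradient i = (213.93 − 206.77) / 377 = 7.16 / 377 = 0.01899
q = Ki = 280 × 0.01899 = 5.318 m/d
Average linear velocity = 5.318 / 0.16 = 33.24 m/d
L = v × T = 33.24 × 60 = 1994 m

1990 m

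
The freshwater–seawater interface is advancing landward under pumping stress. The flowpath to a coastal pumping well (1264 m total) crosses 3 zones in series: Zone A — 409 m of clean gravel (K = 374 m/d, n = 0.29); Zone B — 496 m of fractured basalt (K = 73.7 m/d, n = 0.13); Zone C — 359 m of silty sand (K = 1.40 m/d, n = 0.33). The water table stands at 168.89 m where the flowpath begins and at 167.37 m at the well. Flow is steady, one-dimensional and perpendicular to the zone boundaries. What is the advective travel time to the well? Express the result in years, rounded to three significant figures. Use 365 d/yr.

Total head drop ΔH = 168.89 − 167.37 = 1.52 m
Steady 1-D flow in series ⇒ the Darcy flux q is identical in every zone and the zone head losses add (resistances L/K in series).
Σ(L/K) = 409/374 + 496/73.7 + 359/1.40 = 1.094 + 6.730 + 256.4 = 264.3 d
q = ΔH / Σ(L/K) = 1.52 / 264.3 = 0.005752 m/d (same in every zone)
Zone A: v = q/n = 0.005752/0.29 = 0.01983 m/d → t_A = 409/0.01983 = 20620 d
Zone B: v = q/n = 0.005752/0.13 = 0.04425 m/d → t_B = 496/0.04425 = 11210 d
Zone C: v = q/n = 0.005752/0.33 = 0.01743 m/d → t_C = 359/0.01743 = 20600 d
Total t = 20620 + 11210 + 20600 = 52430 d
   = 52430 / 365 = 144 yr

144 years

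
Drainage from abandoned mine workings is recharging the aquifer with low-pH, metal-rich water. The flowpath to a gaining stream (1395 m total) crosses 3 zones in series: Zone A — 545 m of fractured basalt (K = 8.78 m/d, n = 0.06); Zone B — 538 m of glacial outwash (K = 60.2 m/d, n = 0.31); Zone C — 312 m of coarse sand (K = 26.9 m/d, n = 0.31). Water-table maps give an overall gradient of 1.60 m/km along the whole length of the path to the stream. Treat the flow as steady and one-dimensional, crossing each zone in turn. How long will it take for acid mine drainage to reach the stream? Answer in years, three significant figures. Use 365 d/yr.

Steady 1-D flow in series ⇒ the Darcy flux q is identical in every zone and the zone head losses add (resistances L/K in series).
Σ(L/K) = 545/8.78 + 538/60.2 + 312/26.9 = 62.07 + 8.937 + 11.60 = 82.61 d
K_eq = L_total / Σ(L/K) = 1395 / 82.61 = 16.89 m/d
q = K_eq · i = 16.89 × 0.0016 = 0.02702 m/d (same in every zone)
Zone A: v = q/n = 0.02702/0.06 = 0.4503 m/d → t_A = 545/0.4503 = 1210 d
Zone B: v = q/n = 0.02702/0.31 = 0.08716 m/d → t_B = 538/0.08716 = 6173 d
Zone C: v = q/n = 0.02702/0.31 = 0.08716 m/d → t_C = 312/0.08716 = 3580 d
Total t = 1210 + 6173 + 3580 = 10960 d
   = 10960 / 365 = 30.0 yr

30.0 years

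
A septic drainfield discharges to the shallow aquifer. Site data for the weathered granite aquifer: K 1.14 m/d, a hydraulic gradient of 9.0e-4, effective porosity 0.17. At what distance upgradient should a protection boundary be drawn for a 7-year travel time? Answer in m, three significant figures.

Specific discharge q = 1.14 × 9.0e-4 = 0.001026 m/d
Average linear velocity = 0.001026 / 0.17 = 0.006035 m/d
T = 7 yr × 365 = 2555 d
L = v × T = 0.006035 × 2555 = 15.42 m

15.4 m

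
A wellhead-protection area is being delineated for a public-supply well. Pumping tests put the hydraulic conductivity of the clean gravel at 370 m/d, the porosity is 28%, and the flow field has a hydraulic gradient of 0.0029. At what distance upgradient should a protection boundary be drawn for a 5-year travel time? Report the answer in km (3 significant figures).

Darcy flux q = K·i = 370 × 0.0029 = 1.073 m/d
Seepage velocity v = q / n = 1.073 / 0.28 = 3.832 m/d
T = 5 yr × 365 = 1825 d
L = v × T = 3.832 × 1825 = 6994 m
   = 6.99 km

6.99 km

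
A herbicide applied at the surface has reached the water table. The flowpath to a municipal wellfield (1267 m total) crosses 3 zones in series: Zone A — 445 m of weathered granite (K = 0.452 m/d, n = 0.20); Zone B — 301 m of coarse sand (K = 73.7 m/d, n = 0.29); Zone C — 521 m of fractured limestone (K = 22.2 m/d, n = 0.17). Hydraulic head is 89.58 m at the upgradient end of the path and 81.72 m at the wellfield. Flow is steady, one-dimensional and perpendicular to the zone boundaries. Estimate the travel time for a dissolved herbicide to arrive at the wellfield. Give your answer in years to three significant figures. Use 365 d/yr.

93.4 years

Total head drop ΔH = 89.58 − 81.72 = 7.86 m
Steady 1-D flow in series ⇒ the Darcy flux q is identical in every zone and the zone head losses add (resistances L/K in series).
Σ(L/K) = 445/0.452 + 301/73.7 + 521/22.2 = 984.5 + 4.084 + 23.47 = 1012 d
q = ΔH / Σ(L/K) = 7.86 / 1012 = 0.007766 m/d (same in every zone)
Zone A: v = q/n = 0.007766/0.20 = 0.03883 m/d → t_A = 445/0.03883 = 11460 d
Zone B: v = q/n = 0.007766/0.29 = 0.02678 m/d → t_B = 301/0.02678 = 11240 d
Zone C: v = q/n = 0.007766/0.17 = 0.04568 m/d → t_C = 521/0.04568 = 11400 d
Total t = 11460 + 11240 + 11400 = 34100 d
   = 34100 / 365 = 93.4 yr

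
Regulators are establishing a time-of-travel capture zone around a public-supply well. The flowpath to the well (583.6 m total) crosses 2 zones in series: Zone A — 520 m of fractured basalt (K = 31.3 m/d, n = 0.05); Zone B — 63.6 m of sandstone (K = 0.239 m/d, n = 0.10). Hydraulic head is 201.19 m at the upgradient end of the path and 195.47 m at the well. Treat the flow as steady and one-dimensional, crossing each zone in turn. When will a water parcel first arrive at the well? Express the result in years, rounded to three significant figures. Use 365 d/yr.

Total head drop ΔH = 201.19 − 195.47 = 5.72 m
Steady 1-D flow in series ⇒ the Darcy flux q is identical in every zone and the zone head losses add (resistances L/K in series).
Σ(L/K) = 520/31.3 + 63.6/0.239 = 16.61 + 266.1 = 282.7 d
q = ΔH / Σ(L/K) = 5.72 / 282.7 = 0.02023 m/d (same in every zone)
Zone A: v = q/n = 0.02023/0.05 = 0.4046 m/d → t_A = 520/0.4046 = 1285 d
Zone B: v = q/n = 0.02023/0.10 = 0.2023 m/d → t_B = 63.6/0.2023 = 314.4 d
Total t = 1285 + 314.4 = 1599 d
   = 1599 / 365 = 4.38 yr

4.38 years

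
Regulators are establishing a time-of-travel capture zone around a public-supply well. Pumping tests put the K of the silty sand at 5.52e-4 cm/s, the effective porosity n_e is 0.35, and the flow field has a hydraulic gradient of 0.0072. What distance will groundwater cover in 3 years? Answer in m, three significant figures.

10.7 m

K = 5.52e-4 cm/s × 864 = 0.4769 m/d
q = Ki = 0.4769 × 0.0072 = 0.003434 m/d
Average linear velocity = 0.003434 / 0.35 = 0.009811 m/d
T = 3 yr × 365 = 1095 d
L = v × T = 0.009811 × 1095 = 10.74 m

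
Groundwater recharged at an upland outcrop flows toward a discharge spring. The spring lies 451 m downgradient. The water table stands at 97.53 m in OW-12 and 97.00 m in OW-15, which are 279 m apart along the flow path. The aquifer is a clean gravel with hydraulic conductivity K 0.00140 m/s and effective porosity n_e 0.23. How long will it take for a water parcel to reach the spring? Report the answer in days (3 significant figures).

Hydraulic gradient i = (97.53 − 97.00) / 279 = 0.53 / 279 = 0.001900
K = 0.00140 m/s × 86400 s/d = 121.0 m/d
Specific discharge q = 121.0 × 0.001900 = 0.2298 m/d
Seepage velocity v = q / n = 0.2298 / 0.23 = 0.9990 m/d
t = L / v = 451 / 0.9990 = 451.4 d

451 days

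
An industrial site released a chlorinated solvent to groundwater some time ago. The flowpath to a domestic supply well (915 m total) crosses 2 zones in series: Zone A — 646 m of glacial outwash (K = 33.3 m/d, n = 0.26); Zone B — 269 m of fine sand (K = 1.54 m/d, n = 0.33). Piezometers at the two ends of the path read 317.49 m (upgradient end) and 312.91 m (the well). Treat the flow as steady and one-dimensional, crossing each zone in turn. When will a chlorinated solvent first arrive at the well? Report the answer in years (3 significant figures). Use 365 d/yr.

29.8 years

Total head drop ΔH = 317.49 − 312.91 = 4.58 m
Continuity: the same q passes through each zone, so ΔH = q·Σ(L_j/K_j) — the zones act as resistances in series.
Σ(L/K) = 646/33.3 + 269/1.54 = 19.40 + 174.7 = 194.1 d
q = ΔH / Σ(L/K) = 4.58 / 194.1 = 0.02360 m/d (same in every zone)
Zone A: v = q/n = 0.02360/0.26 = 0.09077 m/d → t_A = 646/0.09077 = 7117 d
Zone B: v = q/n = 0.02360/0.33 = 0.07151 m/d → t_B = 269/0.07151 = 3762 d
Total t = 7117 + 3762 = 10880 d
   = 10880 / 365 = 29.8 yr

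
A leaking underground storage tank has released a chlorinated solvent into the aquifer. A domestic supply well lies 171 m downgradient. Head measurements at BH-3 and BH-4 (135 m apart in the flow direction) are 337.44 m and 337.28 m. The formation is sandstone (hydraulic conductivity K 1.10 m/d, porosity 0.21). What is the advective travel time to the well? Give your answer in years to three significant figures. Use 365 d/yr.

75.5 years

Hydraulic gradient i = (337.44 − 337.28) / 135 = 0.16 / 135 = 0.001185
q = Ki = 1.10 × 0.001185 = 0.001304 m/d
v_s = q/n_e = 0.001304/0.21 = 0.006208 m/d
t = L / v = 171 / 0.006208 = 27540 d
   = 27540 / 365 = 75.5 yr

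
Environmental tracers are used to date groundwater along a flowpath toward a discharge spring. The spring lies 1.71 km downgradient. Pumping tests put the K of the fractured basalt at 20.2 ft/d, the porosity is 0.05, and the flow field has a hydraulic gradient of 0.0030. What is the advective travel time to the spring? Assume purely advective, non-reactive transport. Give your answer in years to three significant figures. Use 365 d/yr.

12.7 years

K = 20.2 ft/d × 0.3048 = 6.157 m/d
Specific discharge q = 6.157 × 0.0030 = 0.01847 m/d
Average linear velocity = 0.01847 / 0.05 = 0.3694 m/d
L = 1.71 km = 1710 m
t = L / v = 1710 / 0.3694 = 4629 d
   = 4629 / 365 = 12.7 yr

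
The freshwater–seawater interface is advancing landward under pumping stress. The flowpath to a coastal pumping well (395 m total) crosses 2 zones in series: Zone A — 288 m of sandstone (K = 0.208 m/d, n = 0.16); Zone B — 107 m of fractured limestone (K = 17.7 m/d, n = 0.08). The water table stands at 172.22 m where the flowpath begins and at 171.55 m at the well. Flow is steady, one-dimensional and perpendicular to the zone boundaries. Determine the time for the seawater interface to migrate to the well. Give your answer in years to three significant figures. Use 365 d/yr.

Total head drop ΔH = 172.22 − 171.55 = 0.67 m
Continuity: the same q passes through each zone, so ΔH = q·Σ(L_j/K_j) — the zones act as resistances in series.
Σ(L/K) = 288/0.208 + 107/17.7 = 1385 + 6.045 = 1391 d
q = ΔH / Σ(L/K) = 0.67 / 1391 = 4.818e-4 m/d (same in every zone)
Zone A: v = q/n = 4.818e-4/0.16 = 0.003011 m/d → t_A = 288/0.003011 = 95640 d
Zone B: v = q/n = 4.818e-4/0.08 = 0.006022 m/d → t_B = 107/0.006022 = 17770 d
Total t = 95640 + 17770 = 113400 d
   = 113400 / 365 = 311 yr

311 years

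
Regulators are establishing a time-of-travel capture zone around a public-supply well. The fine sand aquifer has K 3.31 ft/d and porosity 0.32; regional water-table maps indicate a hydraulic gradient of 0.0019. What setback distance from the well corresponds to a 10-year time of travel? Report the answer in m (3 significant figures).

21.9 m

K = 3.31 ft/d × 0.3048 = 1.009 m/d
q = Ki = 1.009 × 0.0019 = 0.001917 m/d
Seepage velocity v = q / n = 0.001917 / 0.32 = 0.005990 m/d
T = 10 yr × 365 = 3650 d
L = v × T = 0.005990 × 3650 = 21.86 m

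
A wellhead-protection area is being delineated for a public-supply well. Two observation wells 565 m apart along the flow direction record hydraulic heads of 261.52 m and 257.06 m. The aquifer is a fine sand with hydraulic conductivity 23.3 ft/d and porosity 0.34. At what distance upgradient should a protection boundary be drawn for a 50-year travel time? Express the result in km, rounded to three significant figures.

Hydraulic gradient i = (261.52 − 257.06) / 565 = 4.46 / 565 = 0.007894
K = 23.3 ft/d × 0.3048 = 7.102 m/d
q = Ki = 7.102 × 0.007894 = 0.05606 m/d
Seepage velocity v = q / n = 0.05606 / 0.34 = 0.1649 m/d
T = 50 yr × 365 = 18250 d
L = v × T = 0.1649 × 18250 = 3009 m
   = 3.01 km

3.01 km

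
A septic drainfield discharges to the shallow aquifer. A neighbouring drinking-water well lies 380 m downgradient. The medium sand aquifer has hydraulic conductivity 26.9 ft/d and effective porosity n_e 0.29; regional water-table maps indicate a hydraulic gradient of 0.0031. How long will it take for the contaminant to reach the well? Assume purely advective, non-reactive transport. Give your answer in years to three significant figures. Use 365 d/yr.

11.9 years

K = 26.9 ft/d × 0.3048 = 8.199 m/d
Darcy flux q = K·i = 8.199 × 0.0031 = 0.02542 m/d
v = Ki/n = 8.199·0.0031/0.29 = 0.08765 m/d
t = L / v = 380 / 0.08765 = 4336 d
   = 4336 / 365 = 11.9 yr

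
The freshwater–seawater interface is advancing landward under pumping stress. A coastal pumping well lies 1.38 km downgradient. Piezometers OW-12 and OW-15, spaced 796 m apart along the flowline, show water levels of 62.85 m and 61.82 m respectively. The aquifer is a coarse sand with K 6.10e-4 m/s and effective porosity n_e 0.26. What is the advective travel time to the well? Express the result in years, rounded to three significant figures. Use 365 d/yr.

Hydraulic gradient i = (62.85 − 61.82) / 796 = 1.03 / 796 = 0.001294
K = 6.10e-4 m/s × 86400 s/d = 52.70 m/d
q = Ki = 52.70 × 0.001294 = 0.06820 m/d
v_s = q/n_e = 0.06820/0.26 = 0.2623 m/d
L = 1.38 km = 1380 m
t = L / v = 1380 / 0.2623 = 5261 d
   = 5261 / 365 = 14.4 yr

14.4 years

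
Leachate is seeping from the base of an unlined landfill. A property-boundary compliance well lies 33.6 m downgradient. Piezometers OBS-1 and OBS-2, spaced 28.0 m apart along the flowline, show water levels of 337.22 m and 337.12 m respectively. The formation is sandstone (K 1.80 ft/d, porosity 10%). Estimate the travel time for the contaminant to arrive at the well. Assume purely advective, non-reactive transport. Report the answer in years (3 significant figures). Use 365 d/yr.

Hydraulic gradient i = (337.22 − 337.12) / 28.0 = 0.10 / 28.0 = 0.003571
K = 1.80 ft/d × 0.3048 = 0.5486 m/d
Darcy flux q = K·i = 0.5486 × 0.003571 = 0.001959 m/d
Seepage velocity v = q / n = 0.001959 / 0.10 = 0.01959 m/d
t = L / v = 33.6 / 0.01959 = 1715 d
   = 1715 / 365 = 4.70 yr

4.70 years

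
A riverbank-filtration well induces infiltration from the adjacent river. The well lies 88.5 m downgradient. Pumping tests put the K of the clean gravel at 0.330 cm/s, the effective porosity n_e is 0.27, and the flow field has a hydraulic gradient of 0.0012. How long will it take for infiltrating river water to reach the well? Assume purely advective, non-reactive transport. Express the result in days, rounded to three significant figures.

K = 0.330 cm/s × 864 = 285.1 m/d
Specific discharge q = 285.1 × 0.0012 = 0.3421 m/d
v_s = q/n_e = 0.3421/0.27 = 1.267 m/d
t = L / v = 88.5 / 1.267 = 69.84 d

69.8 days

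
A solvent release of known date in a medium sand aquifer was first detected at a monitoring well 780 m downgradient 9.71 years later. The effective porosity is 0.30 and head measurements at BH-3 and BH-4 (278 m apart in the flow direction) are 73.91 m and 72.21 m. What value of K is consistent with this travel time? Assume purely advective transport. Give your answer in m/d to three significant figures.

Hydraulic gradient i = (73.91 − 72.21) / 278 = 1.70 / 278 = 0.006115
t = 9.71 years = 3544 d
v = L / t = 780 / 3544 = 0.2201 m/d
K = v · n / i = 0.2201 × 0.30 / 0.006115 = 10.8 m/d

10.8 m/d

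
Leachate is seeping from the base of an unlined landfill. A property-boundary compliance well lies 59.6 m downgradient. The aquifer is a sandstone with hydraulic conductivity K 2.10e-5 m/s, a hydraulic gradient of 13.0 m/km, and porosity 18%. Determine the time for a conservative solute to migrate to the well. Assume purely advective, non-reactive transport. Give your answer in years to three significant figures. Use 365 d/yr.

1.25 years

K = 2.10e-5 m/s × 86400 s/d = 1.814 m/d
Specific discharge q = 1.814 × 0.013 = 0.02359 m/d
v_s = q/n_e = 0.02359/0.18 = 0.1310 m/d
t = L / v = 59.6 / 0.1310 = 454.8 d
   = 454.8 / 365 = 1.25 yr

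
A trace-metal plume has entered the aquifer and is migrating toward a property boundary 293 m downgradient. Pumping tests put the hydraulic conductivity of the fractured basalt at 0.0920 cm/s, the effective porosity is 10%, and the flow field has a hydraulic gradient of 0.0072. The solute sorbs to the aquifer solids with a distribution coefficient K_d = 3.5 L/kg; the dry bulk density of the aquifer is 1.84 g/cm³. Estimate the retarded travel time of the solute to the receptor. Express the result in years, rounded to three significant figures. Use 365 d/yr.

9.17 years

K = 0.0920 cm/s × 864 = 79.49 m/d
Darcy flux q = K·i = 79.49 × 0.0072 = 0.5723 m/d
v_s = q/n_e = 0.5723/0.10 = 5.723 m/d
Retardation R = 1 + ρ_b·K_d/n = 1 + 1.84×3.5/0.10 = 65.40
Contaminant velocity v_c = v/R = 5.723/65.40 = 0.08751 m/d
t = L/v_c = 293/0.08751 = 3348 d
   = 3348/365 = 9.17 yr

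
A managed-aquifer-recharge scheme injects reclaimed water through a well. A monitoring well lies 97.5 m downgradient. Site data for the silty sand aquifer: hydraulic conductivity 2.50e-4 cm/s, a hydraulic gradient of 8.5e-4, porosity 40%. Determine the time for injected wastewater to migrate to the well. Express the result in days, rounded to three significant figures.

K = 2.50e-4 cm/s × 864 = 0.2160 m/d
q = Ki = 0.2160 × 8.5e-4 = 1.836e-4 m/d
Seepage velocity v = q / n = 1.836e-4 / 0.40 = 4.590e-4 m/d
t = L / v = 97.5 / 4.590e-4 = 212400 d

212000 days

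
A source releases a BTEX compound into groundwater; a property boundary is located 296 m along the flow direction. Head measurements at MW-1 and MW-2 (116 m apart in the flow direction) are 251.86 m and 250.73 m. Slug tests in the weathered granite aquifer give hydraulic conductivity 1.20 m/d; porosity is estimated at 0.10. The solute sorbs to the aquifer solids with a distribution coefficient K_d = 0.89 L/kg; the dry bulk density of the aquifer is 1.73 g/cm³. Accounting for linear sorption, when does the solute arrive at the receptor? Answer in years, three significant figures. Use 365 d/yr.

Hydraulic gradient i = (251.86 − 250.73) / 116 = 1.13 / 116 = 0.009741
q = Ki = 1.20 × 0.009741 = 0.01169 m/d
Seepage velocity v = q / n = 0.01169 / 0.10 = 0.1169 m/d
Retardation R = 1 + ρ_b·K_d/n = 1 + 1.73×0.89/0.10 = 16.40
Contaminant velocity v_c = v/R = 0.1169/16.40 = 0.007129 m/d
t = L/v_c = 296/0.007129 = 41520 d
   = 41520/365 = 114 yr

114 years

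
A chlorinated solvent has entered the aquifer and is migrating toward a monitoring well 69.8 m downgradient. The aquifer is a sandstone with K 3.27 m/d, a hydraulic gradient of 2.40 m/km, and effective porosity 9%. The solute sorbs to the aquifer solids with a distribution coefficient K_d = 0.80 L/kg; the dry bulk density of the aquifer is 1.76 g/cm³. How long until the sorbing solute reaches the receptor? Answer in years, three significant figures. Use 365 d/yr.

q = Ki = 3.27 × 0.0024 = 0.007848 m/d
v = Ki/n = 3.27·0.0024/0.09 = 0.08720 m/d
Retardation R = 1 + ρ_b·K_d/n = 1 + 1.76×0.80/0.09 = 16.64
Contaminant velocity v_c = v/R = 0.08720/16.64 = 0.005239 m/d
t = L/v_c = 69.8/0.005239 = 13320 d
   = 13320/365 = 36.5 yr

36.5 years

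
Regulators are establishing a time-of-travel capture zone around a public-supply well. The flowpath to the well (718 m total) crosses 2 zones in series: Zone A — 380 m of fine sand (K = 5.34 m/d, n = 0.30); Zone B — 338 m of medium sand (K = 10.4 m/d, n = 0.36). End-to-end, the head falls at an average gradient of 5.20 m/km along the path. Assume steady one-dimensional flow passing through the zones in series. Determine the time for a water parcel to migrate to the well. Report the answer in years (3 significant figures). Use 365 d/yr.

17.9 years

Continuity: the same q passes through each zone, so ΔH = q·Σ(L_j/K_j) — the zones act as resistances in series.
Σ(L/K) = 380/5.34 + 338/10.4 = 71.16 + 32.50 = 103.7 d
K_eq = L_total / Σ(L/K) = 718 / 103.7 = 6.926 m/d
q = K_eq · i = 6.926 × 0.0052 = 0.03602 m/d (same in every zone)
Zone A: v = q/n = 0.03602/0.30 = 0.1201 m/d → t_A = 380/0.1201 = 3165 d
Zone B: v = q/n = 0.03602/0.36 = 0.1000 m/d → t_B = 338/0.1000 = 3378 d
Total t = 3165 + 3378 = 6544 d
   = 6544 / 365 = 17.9 yr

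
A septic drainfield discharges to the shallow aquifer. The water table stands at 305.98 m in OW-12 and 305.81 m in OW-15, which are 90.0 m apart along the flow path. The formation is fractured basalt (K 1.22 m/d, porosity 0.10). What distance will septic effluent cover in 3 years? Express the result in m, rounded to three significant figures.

Hydraulic gradient i = (305.98 − 305.81) / 90.0 = 0.17 / 90.0 = 0.001889
q = Ki = 1.22 × 0.001889 = 0.002304 m/d
Average linear velocity = 0.002304 / 0.10 = 0.02304 m/d
T = 3 yr × 365 = 1095 d
L = v × T = 0.02304 × 1095 = 25.23 m

25.2 m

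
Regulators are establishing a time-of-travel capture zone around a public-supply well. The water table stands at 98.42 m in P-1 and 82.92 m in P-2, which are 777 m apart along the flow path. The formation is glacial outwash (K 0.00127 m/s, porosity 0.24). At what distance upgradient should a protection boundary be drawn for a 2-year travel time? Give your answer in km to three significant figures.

Hydraulic gradient i = (98.42 − 82.92) / 777 = 15.50 / 777 = 0.01995
K = 0.00127 m/s × 86400 s/d = 109.7 m/d
Darcy flux q = K·i = 109.7 × 0.01995 = 2.189 m/d
Seepage velocity v = q / n = 2.189 / 0.24 = 9.120 m/d
T = 2 yr × 365 = 730 d
L = v × T = 9.120 × 730 = 6658 m
   = 6.66 km

6.66 km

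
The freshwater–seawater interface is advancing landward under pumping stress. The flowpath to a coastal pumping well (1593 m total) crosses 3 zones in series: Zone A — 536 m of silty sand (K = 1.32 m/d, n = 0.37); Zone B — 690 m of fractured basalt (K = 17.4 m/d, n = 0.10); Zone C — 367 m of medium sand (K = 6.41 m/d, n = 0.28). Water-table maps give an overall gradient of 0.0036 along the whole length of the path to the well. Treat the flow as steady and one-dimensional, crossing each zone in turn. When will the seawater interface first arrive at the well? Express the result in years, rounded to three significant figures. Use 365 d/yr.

88.9 years

Continuity: the same q passes through each zone, so ΔH = q·Σ(L_j/K_j) — the zones act as resistances in series.
Σ(L/K) = 536/1.32 + 690/17.4 + 367/6.41 = 406.1 + 39.66 + 57.25 = 503.0 d
K_eq = L_total / Σ(L/K) = 1593 / 503.0 = 3.167 m/d
q = K_eq · i = 3.167 × 0.0036 = 0.01140 m/d (same in every zone)
Zone A: v = q/n = 0.01140/0.37 = 0.03082 m/d → t_A = 536/0.03082 = 17390 d
Zone B: v = q/n = 0.01140/0.10 = 0.1140 m/d → t_B = 690/0.1140 = 6052 d
Zone C: v = q/n = 0.01140/0.28 = 0.04072 m/d → t_C = 367/0.04072 = 9013 d
Total t = 17390 + 6052 + 9013 = 32460 d
   = 32460 / 365 = 88.9 yr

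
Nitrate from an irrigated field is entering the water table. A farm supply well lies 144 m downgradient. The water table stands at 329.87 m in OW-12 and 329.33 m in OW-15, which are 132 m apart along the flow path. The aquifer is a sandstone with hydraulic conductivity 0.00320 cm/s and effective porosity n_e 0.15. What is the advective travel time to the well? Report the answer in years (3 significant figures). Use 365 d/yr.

Hydraulic gradient i = (329.87 − 329.33) / 132 = 0.54 / 132 = 0.004091
K = 0.00320 cm/s × 864 = 2.765 m/d
q = Ki = 2.765 × 0.004091 = 0.01131 m/d
v = Ki/n = 2.765·0.004091/0.15 = 0.07540 m/d
t = L / v = 144 / 0.07540 = 1910 d
   = 1910 / 365 = 5.23 yr

5.23 years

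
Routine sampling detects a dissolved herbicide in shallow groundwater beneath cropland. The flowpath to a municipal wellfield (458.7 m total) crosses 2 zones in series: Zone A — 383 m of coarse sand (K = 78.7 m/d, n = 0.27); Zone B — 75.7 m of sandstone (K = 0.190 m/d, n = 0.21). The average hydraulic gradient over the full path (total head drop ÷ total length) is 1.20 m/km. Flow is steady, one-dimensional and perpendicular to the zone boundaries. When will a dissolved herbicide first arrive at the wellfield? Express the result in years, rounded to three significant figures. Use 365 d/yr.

239 years

Steady 1-D flow in series ⇒ the Darcy flux q is identical in every zone and the zone head losses add (resistances L/K in series).
Σ(L/K) = 383/78.7 + 75.7/0.190 = 4.867 + 398.4 = 403.3 d
K_eq = L_total / Σ(L/K) = 458.7 / 403.3 = 1.137 m/d
q = K_eq · i = 1.137 × 0.0012 = 0.001365 m/d (same in every zone)
Zone A: v = q/n = 0.001365/0.27 = 0.005055 m/d → t_A = 383/0.005055 = 75760 d
Zone B: v = q/n = 0.001365/0.21 = 0.006499 m/d → t_B = 75.7/0.006499 = 11650 d
Total t = 75760 + 11650 = 87410 d
   = 87410 / 365 = 239 yr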